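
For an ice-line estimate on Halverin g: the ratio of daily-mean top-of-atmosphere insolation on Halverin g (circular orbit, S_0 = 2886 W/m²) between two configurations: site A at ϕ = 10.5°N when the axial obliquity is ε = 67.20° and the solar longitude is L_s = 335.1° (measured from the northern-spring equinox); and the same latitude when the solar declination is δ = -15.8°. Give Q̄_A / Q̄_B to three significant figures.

— Configuration A (ϕ=+10.5°):
Solar declination: sin δ = sin ε · sin L_s = sin 67.20° × sin 335.1° = -0.38814, so δ = -22.839°.
cos h₀ = −tan(+10.5°) tan(-22.839°) = 0.0781, h₀ = 1.4927 rad.
Bracket: h₀ sin ϕ sin δ + cos ϕ cos δ sin h₀ = 1.4927×0.18224×-0.38814 + 0.98325×0.92160×0.99695 = -0.105586 + 0.903399 = 0.797813.
Q̄ = (S_0/π) × [bracket] = (2886/π) × 0.797813 = 732.90 W/m².
— Configuration B (ϕ=+10.5°):
cos h₀ = −tan(+10.5°) tan(-15.800°) = 0.0524, h₀ = 1.5183 rad.
Bracket: h₀ sin ϕ sin δ + cos ϕ cos δ sin h₀ = 1.5183×0.18224×-0.27228 + 0.98325×0.96222×0.99862 = -0.075339 + 0.944797 = 0.869458.
Q̄ = (S_0/π) × [bracket] = (2886/π) × 0.869458 = 798.72 W/m².
Ratio Q̄_A / Q̄_B = 732.90 / 798.72 = 0.9176.

Q̄_A / Q̄_B ≈ 0.918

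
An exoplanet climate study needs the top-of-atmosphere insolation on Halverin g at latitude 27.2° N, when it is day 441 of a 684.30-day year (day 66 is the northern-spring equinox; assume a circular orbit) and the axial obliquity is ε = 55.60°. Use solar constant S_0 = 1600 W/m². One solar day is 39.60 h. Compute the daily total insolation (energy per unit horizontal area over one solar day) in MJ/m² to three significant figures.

50.4 MJ/m²

Solar longitude: L_s = 360° × (441 − 66)/684.30 = 197.282°.
sin δ = sin 55.60° × sin 197.282° = -0.24512, so δ = -14.189°.
cos h₀ = −tan(+27.2°) tan(-14.189°) = 0.1299, h₀ = 1.4405 rad.
Bracket: h₀ sin ϕ sin δ + cos ϕ cos δ sin h₀ = 1.4405×0.45710×-0.24512 + 0.88942×0.96949×0.99152 = -0.161400 + 0.854972 = 0.693572.
Q̄ = (S_0/π) × [bracket] = (1600/π) × 0.693572 = 353.23 W/m².
Daily total = Q̄ × 39.60 h × 3600 s/h = 353.23 × 39.60 × 3600 / 10⁶ = 50.36 MJ/m².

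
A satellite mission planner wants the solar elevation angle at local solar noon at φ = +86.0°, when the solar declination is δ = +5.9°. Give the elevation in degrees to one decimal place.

9.9°

At local noon the hour angle is zero, so the zenith angle equals |φ − δ| = |+86.0° − (+5.900°)| = 80.100°.
Elevation = 90° − 80.100° = 9.9°.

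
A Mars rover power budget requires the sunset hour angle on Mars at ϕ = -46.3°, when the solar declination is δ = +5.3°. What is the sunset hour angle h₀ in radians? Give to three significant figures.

cos h₀ = −tan ϕ · tan δ = −tan(-46.3°) × tan(+5.300°) = 0.0971, so h₀ = 1.4736 rad = 84.43°.

h₀ = 1.47 rad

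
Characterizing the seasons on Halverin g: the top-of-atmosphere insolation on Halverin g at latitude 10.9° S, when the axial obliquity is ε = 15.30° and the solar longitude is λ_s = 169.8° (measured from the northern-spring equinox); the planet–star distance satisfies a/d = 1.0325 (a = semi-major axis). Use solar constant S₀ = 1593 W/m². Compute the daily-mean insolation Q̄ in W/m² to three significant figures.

Q̄ ≈ 523 W/m²

Solar declination: sin δ = sin ε · sin λ_s = sin 15.30° × sin 169.8° = 0.04673, so δ = +2.678°.
cos H₀ = −tan(-10.9°) tan(+2.678°) = 0.0090, H₀ = 1.5618 rad.
Bracket: H₀ sin φ sin δ + cos φ cos δ sin H₀ = 1.5618×-0.18910×0.04673 + 0.98196×0.99891×0.99996 = -0.013801 + 0.980850 = 0.967049.
Inverse-square distance factor (a/d)² = 1.0325² = 1.066056.
Q̄ = (S₀/π) × 1.066056 × [bracket] = (1593/π) × 1.066056 × 0.967049 = 522.8 W/m².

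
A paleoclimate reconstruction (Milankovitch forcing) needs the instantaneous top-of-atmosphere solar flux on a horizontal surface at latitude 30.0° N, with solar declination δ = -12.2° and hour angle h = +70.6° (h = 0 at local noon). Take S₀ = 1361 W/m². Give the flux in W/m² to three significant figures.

239 W/m²

cos θ_z = sin φ sin δ + cos φ cos δ cos h = -0.105662 + 0.281163 = 0.175501.
Flux = S₀ · cos θ_z = 1361 × 0.175501 = 238.9 W/m².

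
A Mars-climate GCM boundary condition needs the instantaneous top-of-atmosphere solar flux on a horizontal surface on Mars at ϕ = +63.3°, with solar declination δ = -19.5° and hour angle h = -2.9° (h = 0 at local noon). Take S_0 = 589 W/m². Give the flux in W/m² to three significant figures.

cos θ_z = sin ϕ sin δ + cos ϕ cos δ cos h = -0.298213 + 0.423004 = 0.124791.
Flux = S_0 · cos θ_z = 589 × 0.124791 = 73.50 W/m².

73.5 W/m²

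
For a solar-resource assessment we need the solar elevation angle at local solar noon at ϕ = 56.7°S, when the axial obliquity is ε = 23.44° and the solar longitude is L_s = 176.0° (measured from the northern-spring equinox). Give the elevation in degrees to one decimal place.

31.7°

Solar declination: sin δ = sin ε · sin L_s = sin 23.44° × sin 176.0° = 0.02775, so δ = +1.590°.
At local noon the hour angle is zero, so the zenith angle equals |ϕ − δ| = |-56.7° − (+1.590°)| = 58.290°.
Elevation = 90° − 58.290° = 31.7°.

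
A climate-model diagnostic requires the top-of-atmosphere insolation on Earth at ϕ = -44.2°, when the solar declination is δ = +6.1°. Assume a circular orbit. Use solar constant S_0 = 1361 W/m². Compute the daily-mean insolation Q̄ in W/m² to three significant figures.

cos h₀ = −tan(-44.2°) tan(+6.100°) = 0.1039, h₀ = 1.4667 rad.
Bracket: h₀ sin ϕ sin δ + cos ϕ cos δ sin h₀ = 1.4667×-0.69717×0.10626 + 0.71691×0.99434×0.99459 = -0.108655 + 0.708996 = 0.600341.
Q̄ = (S_0/π) × [bracket] = (1361/π) × 0.600341 = 260.1 W/m².

Q̄ ≈ 260 W/m²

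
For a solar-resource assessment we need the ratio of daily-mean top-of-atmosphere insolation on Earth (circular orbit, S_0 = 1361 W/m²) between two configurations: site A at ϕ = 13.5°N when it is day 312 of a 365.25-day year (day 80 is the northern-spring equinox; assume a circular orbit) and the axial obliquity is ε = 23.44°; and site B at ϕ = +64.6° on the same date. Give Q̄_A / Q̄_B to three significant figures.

— Configuration A (ϕ=+13.5°):
Solar longitude: L_s = 360° × (312 − 80)/365.25 = 228.665°.
sin δ = sin 23.44° × sin 228.665° = -0.29869, so δ = -17.379°.
cos h₀ = −tan(+13.5°) tan(-17.379°) = 0.0751, h₀ = 1.4956 rad.
Bracket: h₀ sin ϕ sin δ + cos ϕ cos δ sin h₀ = 1.4956×0.23345×-0.29869 + 0.97237×0.95435×0.99717 = -0.104287 + 0.925355 = 0.821068.
Q̄ = (S_0/π) × [bracket] = (1361/π) × 0.821068 = 355.70 W/m².
— Configuration B (ϕ=+64.6°):
cos h₀ = −tan(+64.6°) tan(-17.379°) = 0.6591, h₀ = 0.8512 rad.
Bracket: h₀ sin ϕ sin δ + cos ϕ cos δ sin h₀ = 0.8512×0.90334×-0.29869 + 0.42894×0.95435×0.75204 = -0.229670 + 0.307854 = 0.078184.
Q̄ = (S_0/π) × [bracket] = (1361/π) × 0.078184 = 33.871 W/m².
Ratio Q̄_A / Q̄_B = 355.70 / 33.871 = 10.50.

Q̄_A / Q̄_B ≈ 10.5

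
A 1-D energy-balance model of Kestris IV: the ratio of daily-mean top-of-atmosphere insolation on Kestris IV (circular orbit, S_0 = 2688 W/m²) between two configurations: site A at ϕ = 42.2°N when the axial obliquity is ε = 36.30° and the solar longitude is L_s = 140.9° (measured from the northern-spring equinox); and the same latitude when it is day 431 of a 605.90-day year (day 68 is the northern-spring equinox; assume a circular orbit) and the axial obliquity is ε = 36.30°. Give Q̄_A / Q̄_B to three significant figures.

Q̄_A / Q̄_B ≈ 3.05

— Configuration A (ϕ=+42.2°):
Solar declination: sin δ = sin ε · sin L_s = sin 36.30° × sin 140.9° = 0.37337, so δ = +21.924°.
cos h₀ = −tan(+42.2°) tan(+21.924°) = -0.3649, h₀ = 1.9444 rad.
Bracket: h₀ sin ϕ sin δ + cos ϕ cos δ sin h₀ = 1.9444×0.67172×0.37337 + 0.74080×0.92768×0.93103 = 0.487656 + 0.639827 = 1.127483.
Q̄ = (S_0/π) × [bracket] = (2688/π) × 1.127483 = 964.69 W/m².
— Configuration B (ϕ=+42.2°):
Solar longitude: L_s = 360° × (431 − 68)/605.90 = 215.679°.
sin δ = sin 36.30° × sin 215.679° = -0.34529, so δ = -20.199°.
cos h₀ = −tan(+42.2°) tan(-20.199°) = 0.3336, h₀ = 1.2307 rad.
Bracket: h₀ sin ϕ sin δ + cos ϕ cos δ sin h₀ = 1.2307×0.67172×-0.34529 + 0.74080×0.93850×0.94271 = -0.285446 + 0.655410 = 0.369964.
Q̄ = (S_0/π) × [bracket] = (2688/π) × 0.369964 = 316.55 W/m².
Ratio Q̄_A / Q̄_B = 964.69 / 316.55 = 3.048.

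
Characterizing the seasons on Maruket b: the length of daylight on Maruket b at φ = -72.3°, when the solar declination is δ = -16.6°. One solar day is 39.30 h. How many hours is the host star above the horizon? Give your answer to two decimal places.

cos H₀ = −tan φ · tan δ = −tan(-72.3°) × tan(-16.600°) = -0.9341, so H₀ = 2.7766 rad = 159.09°.
Daylight = 2H₀/(2π) × 39.30 h = (2.7766/π) × 39.30 = 34.73 h.

34.73 h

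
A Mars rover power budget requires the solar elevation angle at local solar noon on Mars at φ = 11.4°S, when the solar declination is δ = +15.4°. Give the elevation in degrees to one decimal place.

At local noon the hour angle is zero, so the zenith angle equals |φ − δ| = |-11.4° − (+15.400°)| = 26.800°.
Elevation = 90° − 26.800° = 63.2°.

63.2°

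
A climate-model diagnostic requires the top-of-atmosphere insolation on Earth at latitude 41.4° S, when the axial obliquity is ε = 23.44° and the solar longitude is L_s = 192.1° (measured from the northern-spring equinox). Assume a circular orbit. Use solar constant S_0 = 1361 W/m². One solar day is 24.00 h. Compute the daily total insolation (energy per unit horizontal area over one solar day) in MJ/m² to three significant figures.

Solar declination: sin δ = sin ε · sin L_s = sin 23.44° × sin 192.1° = -0.08338, so δ = -4.783°.
cos h₀ = −tan(-41.4°) tan(-4.783°) = -0.0738, h₀ = 1.6446 rad.
Bracket: h₀ sin ϕ sin δ + cos ϕ cos δ sin h₀ = 1.6446×-0.66131×-0.08338 + 0.75011×0.99652×0.99728 = 0.090683 + 0.745466 = 0.836149.
Q̄ = (S_0/π) × [bracket] = (1361/π) × 0.836149 = 362.24 W/m².
Daily total = Q̄ × 24.00 h × 3600 s/h = 362.24 × 24.00 × 3600 / 10⁶ = 31.30 MJ/m².

31.3 MJ/m²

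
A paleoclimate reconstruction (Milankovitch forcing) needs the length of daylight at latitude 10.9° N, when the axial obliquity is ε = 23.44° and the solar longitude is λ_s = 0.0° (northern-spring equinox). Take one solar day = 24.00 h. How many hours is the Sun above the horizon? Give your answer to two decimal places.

12.00 h

Solar declination: sin δ = sin ε · sin λ_s = sin 23.44° × sin 0.0° = 0.00000, so δ = +0.000°.
cos H₀ = −tan φ · tan δ = −tan(+10.9°) × tan(+0.000°) = -0.0000, so H₀ = 1.5708 rad = 90.00°.
Daylight = 2H₀/(2π) × 24.00 h = (1.5708/π) × 24.00 = 12.00 h.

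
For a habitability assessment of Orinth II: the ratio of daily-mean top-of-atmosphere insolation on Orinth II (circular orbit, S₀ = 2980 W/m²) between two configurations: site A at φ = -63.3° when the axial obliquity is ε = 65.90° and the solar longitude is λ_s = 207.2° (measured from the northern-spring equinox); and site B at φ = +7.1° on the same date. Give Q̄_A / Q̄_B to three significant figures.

Q̄_A / Q̄_B ≈ 1.44

— Configuration A (φ=-63.3°):
Solar declination: sin δ = sin ε · sin λ_s = sin 65.90° × sin 207.2° = -0.41725, so δ = -24.661°.
cos H₀ = −tan(-63.3°) tan(-24.661°) = -0.9129, H₀ = 2.7211 rad.
Bracket: H₀ sin φ sin δ + cos φ cos δ sin H₀ = 2.7211×-0.89337×-0.41725 + 0.44932×0.90879×0.40822 = 1.014314 + 0.166692 = 1.181006.
Q̄ = (S₀/π) × [bracket] = (2980/π) × 1.181006 = 1120.3 W/m².
— Configuration B (φ=+7.1°):
cos H₀ = −tan(+7.1°) tan(-24.661°) = 0.0572, H₀ = 1.5136 rad.
Bracket: H₀ sin φ sin δ + cos φ cos δ sin H₀ = 1.5136×0.12360×-0.41725 + 0.99233×0.90879×0.99836 = -0.078060 + 0.900341 = 0.822281.
Q̄ = (S₀/π) × [bracket] = (2980/π) × 0.822281 = 779.99 W/m².
Ratio Q̄_A / Q̄_B = 1120.3 / 779.99 = 1.436.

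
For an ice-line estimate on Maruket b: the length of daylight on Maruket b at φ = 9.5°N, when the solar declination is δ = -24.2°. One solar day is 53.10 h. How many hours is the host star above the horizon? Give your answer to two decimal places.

25.28 h

cos H₀ = −tan φ · tan δ = −tan(+9.5°) × tan(-24.200°) = 0.0752, so H₀ = 1.4955 rad = 85.69°.
Daylight = 2H₀/(2π) × 53.10 h = (1.4955/π) × 53.10 = 25.28 h.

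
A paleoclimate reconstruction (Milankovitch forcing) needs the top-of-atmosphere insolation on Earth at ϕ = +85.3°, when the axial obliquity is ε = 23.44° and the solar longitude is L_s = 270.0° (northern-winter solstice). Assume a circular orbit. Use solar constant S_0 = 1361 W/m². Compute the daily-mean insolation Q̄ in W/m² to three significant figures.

Solar declination: sin δ = sin ε · sin L_s = sin 23.44° × sin 270.0° = -0.39779, so δ = -23.440°.
cos h₀ = −tan(+85.3°) tan(-23.440°) = 5.2736 ≥ 1 ⇒ polar night, h₀ = 0 and Q̄ = 0.

Q̄ ≈ 0.00 W/m²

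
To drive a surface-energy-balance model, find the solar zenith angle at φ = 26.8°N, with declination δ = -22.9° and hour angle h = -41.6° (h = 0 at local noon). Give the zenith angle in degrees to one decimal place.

cos θ_z = sin φ sin δ + cos φ cos δ cos h = -0.175447 + 0.614867 = 0.439420.
θ_z = arccos(0.439420) = 63.9°.

θ_z = 63.9°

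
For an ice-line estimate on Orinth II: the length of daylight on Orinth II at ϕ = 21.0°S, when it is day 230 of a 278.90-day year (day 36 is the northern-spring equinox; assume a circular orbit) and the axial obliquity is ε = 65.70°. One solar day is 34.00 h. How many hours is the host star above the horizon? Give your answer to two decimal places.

Solar longitude: L_s = 360° × (230 − 36)/278.90 = 250.412°.
sin δ = sin 65.70° × sin 250.412° = -0.85866, so δ = -59.166°.
cos h₀ = −tan ϕ · tan δ = −tan(-21.0°) × tan(-59.166°) = -0.6431, so h₀ = 2.2693 rad = 130.02°.
Daylight = 2h₀/(2π) × 34.00 h = (2.2693/π) × 34.00 = 24.56 h.

24.56 h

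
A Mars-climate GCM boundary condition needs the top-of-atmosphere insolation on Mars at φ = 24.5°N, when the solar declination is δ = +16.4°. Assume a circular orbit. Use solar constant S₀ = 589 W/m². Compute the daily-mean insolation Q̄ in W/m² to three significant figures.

cos H₀ = −tan(+24.5°) tan(+16.400°) = -0.1341, H₀ = 1.7053 rad.
Bracket: H₀ sin φ sin δ + cos φ cos δ sin H₀ = 1.7053×0.41469×0.28234 + 0.90996×0.95931×0.99096 = 0.199663 + 0.865042 = 1.064705.
Q̄ = (S₀/π) × [bracket] = (589/π) × 1.064705 = 199.6 W/m².

Q̄ ≈ 200 W/m²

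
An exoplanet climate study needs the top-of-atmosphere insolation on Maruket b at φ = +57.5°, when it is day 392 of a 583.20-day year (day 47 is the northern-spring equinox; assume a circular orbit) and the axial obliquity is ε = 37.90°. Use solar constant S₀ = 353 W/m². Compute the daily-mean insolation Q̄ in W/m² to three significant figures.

Q̄ ≈ 16.2 W/m²

Solar longitude: λ_s = 360° × (392 − 47)/583.20 = 212.963°.
sin δ = sin 37.90° × sin 212.963° = -0.33423, so δ = -19.526°.
cos H₀ = −tan(+57.5°) tan(-19.526°) = 0.5566, H₀ = 0.9804 rad.
Bracket: H₀ sin φ sin δ + cos φ cos δ sin H₀ = 0.9804×0.84339×-0.33423 + 0.53730×0.94249×0.83075 = -0.276361 + 0.420692 = 0.144331.
Q̄ = (S₀/π) × [bracket] = (353/π) × 0.144331 = 16.22 W/m².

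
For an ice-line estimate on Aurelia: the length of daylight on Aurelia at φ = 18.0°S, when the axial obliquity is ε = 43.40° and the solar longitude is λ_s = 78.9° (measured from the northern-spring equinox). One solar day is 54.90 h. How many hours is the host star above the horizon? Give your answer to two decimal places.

Solar declination: sin δ = sin ε · sin λ_s = sin 43.40° × sin 78.9° = 0.67423, so δ = +42.395°.
cos H₀ = −tan φ · tan δ = −tan(-18.0°) × tan(+42.395°) = 0.2966, so H₀ = 1.2696 rad = 72.74°.
Daylight = 2H₀/(2π) × 54.90 h = (1.2696/π) × 54.90 = 22.19 h.

22.19 h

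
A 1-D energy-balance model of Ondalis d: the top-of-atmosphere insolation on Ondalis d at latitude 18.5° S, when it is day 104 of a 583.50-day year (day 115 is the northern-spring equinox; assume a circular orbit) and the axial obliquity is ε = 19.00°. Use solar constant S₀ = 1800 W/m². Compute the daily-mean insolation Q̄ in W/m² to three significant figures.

Q̄ ≈ 554 W/m²

Solar longitude: λ_s = 360° × (104 − 115)/583.50 = -6.787°, i.e. -6.787° + 360° = 353.213°.
sin δ = sin 19.00° × sin 353.213° = -0.03847, so δ = -2.205°.
cos H₀ = −tan(-18.5°) tan(-2.205°) = -0.0129, H₀ = 1.5837 rad.
Bracket: H₀ sin φ sin δ + cos φ cos δ sin H₀ = 1.5837×-0.31730×-0.03847 + 0.94832×0.99926×0.99992 = 0.019331 + 0.947542 = 0.966873.
Q̄ = (S₀/π) × [bracket] = (1800/π) × 0.966873 = 554.0 W/m².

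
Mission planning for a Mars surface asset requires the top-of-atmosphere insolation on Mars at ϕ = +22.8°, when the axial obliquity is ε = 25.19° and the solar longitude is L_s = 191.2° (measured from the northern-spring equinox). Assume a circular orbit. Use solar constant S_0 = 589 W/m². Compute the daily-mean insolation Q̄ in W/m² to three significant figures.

Q̄ ≈ 163 W/m²

Solar declination: sin δ = sin ε · sin L_s = sin 25.19° × sin 191.2° = -0.08267, so δ = -4.742°.
cos h₀ = −tan(+22.8°) tan(-4.742°) = 0.0349, h₀ = 1.5359 rad.
Bracket: h₀ sin ϕ sin δ + cos ϕ cos δ sin h₀ = 1.5359×0.38752×-0.08267 + 0.92186×0.99658×0.99939 = -0.049205 + 0.918147 = 0.868942.
Q̄ = (S_0/π) × [bracket] = (589/π) × 0.868942 = 162.9 W/m².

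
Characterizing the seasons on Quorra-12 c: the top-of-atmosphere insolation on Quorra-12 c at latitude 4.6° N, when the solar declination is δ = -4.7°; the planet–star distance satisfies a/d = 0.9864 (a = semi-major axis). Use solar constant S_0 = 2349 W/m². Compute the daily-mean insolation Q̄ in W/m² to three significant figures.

cos h₀ = −tan(+4.6°) tan(-4.700°) = 0.0066, h₀ = 1.5642 rad.
Bracket: h₀ sin ϕ sin δ + cos ϕ cos δ sin h₀ = 1.5642×0.08020×-0.08194 + 0.99678×0.99664×0.99998 = -0.010279 + 0.993411 = 0.983132.
Inverse-square distance factor (a/d)² = 0.9864² = 0.972985.
Q̄ = (S_0/π) × 0.972985 × [bracket] = (2349/π) × 0.972985 × 0.983132 = 715.2 W/m².

Q̄ ≈ 715 W/m²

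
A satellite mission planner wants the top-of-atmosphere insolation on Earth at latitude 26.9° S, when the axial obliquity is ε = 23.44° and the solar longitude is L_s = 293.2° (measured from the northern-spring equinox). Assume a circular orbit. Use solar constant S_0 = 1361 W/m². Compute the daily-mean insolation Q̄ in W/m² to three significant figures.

Q̄ ≈ 479 W/m²

Solar declination: sin δ = sin ε · sin L_s = sin 23.44° × sin 293.2° = -0.36562, so δ = -21.446°.
cos h₀ = −tan(-26.9°) tan(-21.446°) = -0.1993, h₀ = 1.7714 rad.
Bracket: h₀ sin ϕ sin δ + cos ϕ cos δ sin h₀ = 1.7714×-0.45243×-0.36562 + 0.89180×0.93076×0.97994 = 0.293020 + 0.813401 = 1.106421.
Q̄ = (S_0/π) × [bracket] = (1361/π) × 1.106421 = 479.3 W/m².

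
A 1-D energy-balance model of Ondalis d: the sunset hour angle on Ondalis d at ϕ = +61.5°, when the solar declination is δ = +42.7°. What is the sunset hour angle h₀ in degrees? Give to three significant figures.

h₀ = 180°

Sunrise equation: cos h₀ = −tan ϕ · tan δ = -1.6995 ≤ −1, so the host star never sets (polar day) and h₀ = π.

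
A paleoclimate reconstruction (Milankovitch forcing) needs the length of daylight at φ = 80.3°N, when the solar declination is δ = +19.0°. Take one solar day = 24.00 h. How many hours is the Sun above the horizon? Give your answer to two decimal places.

24.00 h

Sunrise equation: cos H₀ = −tan φ · tan δ = -2.0144 ≤ −1, so the Sun never sets (polar day) and H₀ = π.
Daylight = 2H₀/(2π) × 24.00 h = (3.1416/π) × 24.00 = 24.00 h.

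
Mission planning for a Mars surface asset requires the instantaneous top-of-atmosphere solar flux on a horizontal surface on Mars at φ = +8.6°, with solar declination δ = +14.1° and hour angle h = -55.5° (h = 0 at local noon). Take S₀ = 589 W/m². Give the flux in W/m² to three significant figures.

341 W/m²

cos θ_z = sin φ sin δ + cos φ cos δ cos h = 0.036429 + 0.543165 = 0.579594.
Flux = S₀ · cos θ_z = 589 × 0.579594 = 341.4 W/m².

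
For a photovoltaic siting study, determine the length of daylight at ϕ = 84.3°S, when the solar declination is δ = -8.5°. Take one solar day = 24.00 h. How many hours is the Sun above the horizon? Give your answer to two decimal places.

Sunrise equation: cos h₀ = −tan ϕ · tan δ = -1.4973 ≤ −1, so the Sun never sets (polar day) and h₀ = π.
Daylight = 2h₀/(2π) × 24.00 h = (3.1416/π) × 24.00 = 24.00 h.

24.00 h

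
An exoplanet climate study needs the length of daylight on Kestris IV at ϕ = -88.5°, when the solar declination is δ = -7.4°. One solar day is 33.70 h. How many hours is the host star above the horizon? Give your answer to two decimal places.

33.70 h

Sunrise equation: cos h₀ = −tan ϕ · tan δ = -4.9598 ≤ −1, so the host star never sets (polar day) and h₀ = π.
Daylight = 2h₀/(2π) × 33.70 h = (3.1416/π) × 33.70 = 33.70 h.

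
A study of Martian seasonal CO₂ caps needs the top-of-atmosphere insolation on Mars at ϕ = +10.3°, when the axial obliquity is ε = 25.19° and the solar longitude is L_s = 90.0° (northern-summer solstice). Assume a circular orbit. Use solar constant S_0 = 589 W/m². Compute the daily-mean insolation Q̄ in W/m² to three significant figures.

Q̄ ≈ 190 W/m²

Solar declination: sin δ = sin ε · sin L_s = sin 25.19° × sin 90.0° = 0.42562, so δ = +25.190°.
cos h₀ = −tan(+10.3°) tan(+25.190°) = -0.0855, h₀ = 1.6564 rad.
Bracket: h₀ sin ϕ sin δ + cos ϕ cos δ sin h₀ = 1.6564×0.17880×0.42562 + 0.98389×0.90490×0.99634 = 0.126053 + 0.887063 = 1.013116.
Q̄ = (S_0/π) × [bracket] = (589/π) × 1.013116 = 189.9 W/m².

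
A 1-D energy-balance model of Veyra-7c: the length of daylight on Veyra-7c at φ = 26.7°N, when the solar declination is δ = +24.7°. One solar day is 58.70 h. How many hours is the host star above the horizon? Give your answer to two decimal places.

33.71 h

cos H₀ = −tan φ · tan δ = −tan(+26.7°) × tan(+24.700°) = -0.2313, so H₀ = 1.8042 rad = 103.38°.
Daylight = 2H₀/(2π) × 58.70 h = (1.8042/π) × 58.70 = 33.71 h.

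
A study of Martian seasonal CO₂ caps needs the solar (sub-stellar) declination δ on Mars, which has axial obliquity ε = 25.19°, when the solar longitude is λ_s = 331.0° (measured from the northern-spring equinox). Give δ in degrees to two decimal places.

δ = -11.91°

sin δ = sin ε · sin λ_s = sin 25.19° × sin 331.0° = -0.206345.
δ = arcsin(-0.206345) = -11.91°.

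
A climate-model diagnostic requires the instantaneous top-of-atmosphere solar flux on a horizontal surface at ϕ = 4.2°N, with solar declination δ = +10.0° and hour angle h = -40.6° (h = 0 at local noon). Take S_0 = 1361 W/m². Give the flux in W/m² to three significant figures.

cos θ_z = sin ϕ sin δ + cos ϕ cos δ cos h = 0.012718 + 0.745728 = 0.758446.
Flux = S_0 · cos θ_z = 1361 × 0.758446 = 1032 W/m².

1.03e+03 W/m²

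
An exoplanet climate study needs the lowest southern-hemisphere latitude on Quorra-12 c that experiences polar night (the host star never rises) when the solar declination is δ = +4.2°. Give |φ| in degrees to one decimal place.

Polar night requires cos H₀ = −tan φ tan δ ≥ 1, i.e. tan φ tan δ ≤ −1.
The boundary is |tan φ| · |tan δ| = 1, so |φ| = 90° − |δ| = 90° − 4.2° = 85.8° in the southern hemisphere.

|φ| = 85.8°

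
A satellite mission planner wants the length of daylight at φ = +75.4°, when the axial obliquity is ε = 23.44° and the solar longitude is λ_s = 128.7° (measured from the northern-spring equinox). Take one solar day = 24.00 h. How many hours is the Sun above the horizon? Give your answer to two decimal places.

Solar declination: sin δ = sin ε · sin λ_s = sin 23.44° × sin 128.7° = 0.31045, so δ = +18.086°.
Sunrise equation: cos H₀ = −tan φ · tan δ = -1.2538 ≤ −1, so the Sun never sets (polar day) and H₀ = π.
Daylight = 2H₀/(2π) × 24.00 h = (3.1416/π) × 24.00 = 24.00 h.

24.00 h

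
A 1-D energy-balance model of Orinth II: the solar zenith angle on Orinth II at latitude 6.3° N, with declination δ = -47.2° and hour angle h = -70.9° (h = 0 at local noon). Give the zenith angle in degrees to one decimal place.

θ_z = 81.9°

cos θ_z = sin ϕ sin δ + cos ϕ cos δ cos h = -0.080515 + 0.220983 = 0.140468.
θ_z = arccos(0.140468) = 81.9°.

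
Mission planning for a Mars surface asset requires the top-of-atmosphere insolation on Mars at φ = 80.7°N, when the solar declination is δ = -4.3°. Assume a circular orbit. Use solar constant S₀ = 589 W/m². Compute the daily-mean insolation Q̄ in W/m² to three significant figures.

cos H₀ = −tan(+80.7°) tan(-4.300°) = 0.4592, H₀ = 1.0937 rad.
Bracket: H₀ sin φ sin δ + cos φ cos δ sin H₀ = 1.0937×0.98686×-0.07498 + 0.16160×0.99719×0.88835 = -0.080928 + 0.143154 = 0.062226.
Q̄ = (S₀/π) × [bracket] = (589/π) × 0.062226 = 11.67 W/m².

Q̄ ≈ 11.7 W/m²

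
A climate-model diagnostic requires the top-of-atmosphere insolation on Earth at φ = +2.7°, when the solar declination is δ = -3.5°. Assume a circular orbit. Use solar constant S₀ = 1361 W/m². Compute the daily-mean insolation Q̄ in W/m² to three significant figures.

cos H₀ = −tan(+2.7°) tan(-3.500°) = 0.0029, H₀ = 1.5679 rad.
Bracket: H₀ sin φ sin δ + cos φ cos δ sin H₀ = 1.5679×0.04711×-0.06105 + 0.99889×0.99813×1.00000 = -0.004509 + 0.997022 = 0.992513.
Q̄ = (S₀/π) × [bracket] = (1361/π) × 0.992513 = 430.0 W/m².

Q̄ ≈ 430 W/m²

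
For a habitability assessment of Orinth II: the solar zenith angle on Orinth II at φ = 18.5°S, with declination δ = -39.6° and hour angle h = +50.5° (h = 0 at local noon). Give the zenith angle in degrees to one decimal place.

θ_z = 48.2°

cos θ_z = sin φ sin δ + cos φ cos δ cos h = 0.202258 + 0.464780 = 0.667038.
θ_z = arccos(0.667038) = 48.2°.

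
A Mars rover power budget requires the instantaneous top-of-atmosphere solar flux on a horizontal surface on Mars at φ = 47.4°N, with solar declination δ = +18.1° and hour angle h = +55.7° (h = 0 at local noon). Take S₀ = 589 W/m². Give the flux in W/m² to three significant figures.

cos θ_z = sin φ sin δ + cos φ cos δ cos h = 0.228688 + 0.362562 = 0.591250.
Flux = S₀ · cos θ_z = 589 × 0.591250 = 348.2 W/m².

348 W/m²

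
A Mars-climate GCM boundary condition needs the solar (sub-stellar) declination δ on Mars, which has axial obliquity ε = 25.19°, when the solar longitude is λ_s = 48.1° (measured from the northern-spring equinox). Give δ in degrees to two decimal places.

sin δ = sin ε · sin λ_s = sin 25.19° × sin 48.1° = 0.316795.
δ = arcsin(0.316795) = +18.47°.

δ = +18.47°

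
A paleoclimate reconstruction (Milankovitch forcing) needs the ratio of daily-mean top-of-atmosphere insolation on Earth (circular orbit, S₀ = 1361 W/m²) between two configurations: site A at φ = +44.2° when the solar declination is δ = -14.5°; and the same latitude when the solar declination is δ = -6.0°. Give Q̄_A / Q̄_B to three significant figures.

Q̄_A / Q̄_B ≈ 0.734

— Configuration A (φ=+44.2°):
cos H₀ = −tan(+44.2°) tan(-14.500°) = 0.2515, H₀ = 1.3166 rad.
Bracket: H₀ sin φ sin δ + cos φ cos δ sin H₀ = 1.3166×0.69717×-0.25038 + 0.71691×0.96815×0.96786 = -0.229822 + 0.671769 = 0.441947.
Q̄ = (S₀/π) × [bracket] = (1361/π) × 0.441947 = 191.46 W/m².
— Configuration B (φ=+44.2°):
cos H₀ = −tan(+44.2°) tan(-6.000°) = 0.1022, H₀ = 1.4684 rad.
Bracket: H₀ sin φ sin δ + cos φ cos δ sin H₀ = 1.4684×0.69717×-0.10453 + 0.71691×0.99452×0.99476 = -0.107010 + 0.709245 = 0.602235.
Q̄ = (S₀/π) × [bracket] = (1361/π) × 0.602235 = 260.90 W/m².
Ratio Q̄_A / Q̄_B = 191.46 / 260.90 = 0.7338.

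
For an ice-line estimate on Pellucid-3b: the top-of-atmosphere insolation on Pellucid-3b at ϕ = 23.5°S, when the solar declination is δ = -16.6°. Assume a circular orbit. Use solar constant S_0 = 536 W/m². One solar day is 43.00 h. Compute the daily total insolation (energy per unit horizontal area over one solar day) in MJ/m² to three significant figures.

28.1 MJ/m²

cos h₀ = −tan(-23.5°) tan(-16.600°) = -0.1296, h₀ = 1.7008 rad.
Bracket: h₀ sin ϕ sin δ + cos ϕ cos δ sin h₀ = 1.7008×-0.39875×-0.28569 + 0.91706×0.95832×0.99156 = 0.193753 + 0.871420 = 1.065173.
Q̄ = (S_0/π) × [bracket] = (536/π) × 1.065173 = 181.73 W/m².
Daily total = Q̄ × 43.00 h × 3600 s/h = 181.73 × 43.00 × 3600 / 10⁶ = 28.13 MJ/m².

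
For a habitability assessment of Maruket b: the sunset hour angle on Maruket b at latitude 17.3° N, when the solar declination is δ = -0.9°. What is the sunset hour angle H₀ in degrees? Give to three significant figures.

cos H₀ = −tan φ · tan δ = −tan(+17.3°) × tan(-0.900°) = 0.0049, so H₀ = 1.5659 rad = 89.72°.

H₀ = 89.7°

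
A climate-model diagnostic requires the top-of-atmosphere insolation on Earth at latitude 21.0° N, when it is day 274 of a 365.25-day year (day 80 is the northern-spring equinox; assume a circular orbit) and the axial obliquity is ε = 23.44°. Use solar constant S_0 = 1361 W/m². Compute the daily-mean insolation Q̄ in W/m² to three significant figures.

Q̄ ≈ 385 W/m²

Solar longitude: L_s = 360° × (274 − 80)/365.25 = 191.211°.
sin δ = sin 23.44° × sin 191.211° = -0.07734, so δ = -4.436°.
cos h₀ = −tan(+21.0°) tan(-4.436°) = 0.0298, h₀ = 1.5410 rad.
Bracket: h₀ sin ϕ sin δ + cos ϕ cos δ sin h₀ = 1.5410×0.35837×-0.07734 + 0.93358×0.99700×0.99956 = -0.042711 + 0.930370 = 0.887659.
Q̄ = (S_0/π) × [bracket] = (1361/π) × 0.887659 = 384.6 W/m².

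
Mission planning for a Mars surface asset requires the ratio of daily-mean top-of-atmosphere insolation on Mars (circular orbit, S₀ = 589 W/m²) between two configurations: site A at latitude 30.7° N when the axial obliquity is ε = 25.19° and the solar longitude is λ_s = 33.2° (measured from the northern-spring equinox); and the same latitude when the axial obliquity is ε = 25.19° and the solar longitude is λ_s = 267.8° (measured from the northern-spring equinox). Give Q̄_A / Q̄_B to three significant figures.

— Configuration A (φ=+30.7°):
Solar declination: sin δ = sin ε · sin λ_s = sin 25.19° × sin 33.2° = 0.23305, so δ = +13.477°.
cos H₀ = −tan(+30.7°) tan(+13.477°) = -0.1423, H₀ = 1.7136 rad.
Bracket: H₀ sin φ sin δ + cos φ cos δ sin H₀ = 1.7136×0.51054×0.23305 + 0.85985×0.97246×0.98982 = 0.203886 + 0.827658 = 1.031544.
Q̄ = (S₀/π) × [bracket] = (589/π) × 1.031544 = 193.40 W/m².
— Configuration B (φ=+30.7°):
Solar declination: sin δ = sin ε · sin λ_s = sin 25.19° × sin 267.8° = -0.42531, so δ = -25.170°.
cos H₀ = −tan(+30.7°) tan(-25.170°) = 0.2790, H₀ = 1.2880 rad.
Bracket: H₀ sin φ sin δ + cos φ cos δ sin H₀ = 1.2880×0.51054×-0.42531 + 0.85985×0.90505×0.96028 = -0.279673 + 0.747297 = 0.467624.
Q̄ = (S₀/π) × [bracket] = (589/π) × 0.467624 = 87.672 W/m².
Ratio Q̄_A / Q̄_B = 193.40 / 87.672 = 2.206.

Q̄_A / Q̄_B ≈ 2.21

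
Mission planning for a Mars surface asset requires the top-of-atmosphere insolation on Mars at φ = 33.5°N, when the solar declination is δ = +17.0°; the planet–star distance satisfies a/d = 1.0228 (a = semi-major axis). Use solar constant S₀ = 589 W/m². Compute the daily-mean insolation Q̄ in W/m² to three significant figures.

cos H₀ = −tan(+33.5°) tan(+17.000°) = -0.2024, H₀ = 1.7746 rad.
Bracket: H₀ sin φ sin δ + cos φ cos δ sin H₀ = 1.7746×0.55194×0.29237 + 0.83389×0.95630×0.97931 = 0.286368 + 0.780950 = 1.067318.
Inverse-square distance factor (a/d)² = 1.0228² = 1.046120.
Q̄ = (S₀/π) × 1.046120 × [bracket] = (589/π) × 1.046120 × 1.067318 = 209.3 W/m².

Q̄ ≈ 209 W/m²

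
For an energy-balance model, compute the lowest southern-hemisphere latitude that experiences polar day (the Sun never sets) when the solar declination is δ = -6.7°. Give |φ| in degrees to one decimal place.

Polar day requires cos H₀ = −tan φ tan δ ≤ −1, i.e. tan φ tan δ ≥ 1.
The boundary is |tan φ| · |tan δ| = 1, so |φ| = 90° − |δ| = 90° − 6.7° = 83.3° in the southern hemisphere.

|φ| = 83.3°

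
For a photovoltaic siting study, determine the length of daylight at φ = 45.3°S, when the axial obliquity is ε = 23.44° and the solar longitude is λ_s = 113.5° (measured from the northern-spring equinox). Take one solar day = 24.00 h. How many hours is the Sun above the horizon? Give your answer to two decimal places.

8.89 h

Solar declination: sin δ = sin ε · sin λ_s = sin 23.44° × sin 113.5° = 0.36480, so δ = +21.395°.
cos H₀ = −tan φ · tan δ = −tan(-45.3°) × tan(+21.395°) = 0.3959, so H₀ = 1.1637 rad = 66.68°.
Daylight = 2H₀/(2π) × 24.00 h = (1.1637/π) × 24.00 = 8.89 h.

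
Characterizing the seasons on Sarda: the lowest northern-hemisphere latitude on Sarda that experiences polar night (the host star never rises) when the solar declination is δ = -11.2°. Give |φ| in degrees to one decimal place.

|φ| = 78.8°

Polar night requires cos H₀ = −tan φ tan δ ≥ 1, i.e. tan φ tan δ ≤ −1.
The boundary is |tan φ| · |tan δ| = 1, so |φ| = 90° − |δ| = 90° − 11.2° = 78.8° in the northern hemisphere.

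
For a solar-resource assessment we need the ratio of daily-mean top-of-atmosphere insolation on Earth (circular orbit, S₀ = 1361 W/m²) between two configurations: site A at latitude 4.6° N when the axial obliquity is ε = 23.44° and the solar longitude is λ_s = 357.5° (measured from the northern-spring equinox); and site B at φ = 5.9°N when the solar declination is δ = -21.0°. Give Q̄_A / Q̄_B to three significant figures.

Q̄_A / Q̄_B ≈ 1.14

— Configuration A (φ=+4.6°):
Solar declination: sin δ = sin ε · sin λ_s = sin 23.44° × sin 357.5° = -0.01735, so δ = -0.994°.
cos H₀ = −tan(+4.6°) tan(-0.994°) = 0.0014, H₀ = 1.5694 rad.
Bracket: H₀ sin φ sin δ + cos φ cos δ sin H₀ = 1.5694×0.08020×-0.01735 + 0.99678×0.99985×1.00000 = -0.002184 + 0.996630 = 0.994446.
Q̄ = (S₀/π) × [bracket] = (1361/π) × 0.994446 = 430.81 W/m².
— Configuration B (φ=+5.9°):
cos H₀ = −tan(+5.9°) tan(-21.000°) = 0.0397, H₀ = 1.5311 rad.
Bracket: H₀ sin φ sin δ + cos φ cos δ sin H₀ = 1.5311×0.10279×-0.35837 + 0.99470×0.93358×0.99921 = -0.056401 + 0.927898 = 0.871497.
Q̄ = (S₀/π) × [bracket] = (1361/π) × 0.871497 = 377.55 W/m².
Ratio Q̄_A / Q̄_B = 430.81 / 377.55 = 1.141.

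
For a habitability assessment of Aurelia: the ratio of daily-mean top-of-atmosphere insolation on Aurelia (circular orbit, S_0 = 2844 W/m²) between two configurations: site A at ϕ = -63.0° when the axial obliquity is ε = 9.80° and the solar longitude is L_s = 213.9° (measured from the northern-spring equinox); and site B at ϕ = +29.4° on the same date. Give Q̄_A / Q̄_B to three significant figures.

Q̄_A / Q̄_B ≈ 0.745

— Configuration A (ϕ=-63.0°):
Solar declination: sin δ = sin ε · sin L_s = sin 9.80° × sin 213.9° = -0.09493, so δ = -5.447°.
cos h₀ = −tan(-63.0°) tan(-5.447°) = -0.1872, h₀ = 1.7591 rad.
Bracket: h₀ sin ϕ sin δ + cos ϕ cos δ sin h₀ = 1.7591×-0.89101×-0.09493 + 0.45399×0.99548×0.98233 = 0.148791 + 0.443952 = 0.592743.
Q̄ = (S_0/π) × [bracket] = (2844/π) × 0.592743 = 536.59 W/m².
— Configuration B (ϕ=+29.4°):
cos h₀ = −tan(+29.4°) tan(-5.447°) = 0.0537, h₀ = 1.5170 rad.
Bracket: h₀ sin ϕ sin δ + cos ϕ cos δ sin h₀ = 1.5170×0.49090×-0.09493 + 0.87121×0.99548×0.99856 = -0.070694 + 0.866023 = 0.795329.
Q̄ = (S_0/π) × [bracket] = (2844/π) × 0.795329 = 719.99 W/m².
Ratio Q̄_A / Q̄_B = 536.59 / 719.99 = 0.7453.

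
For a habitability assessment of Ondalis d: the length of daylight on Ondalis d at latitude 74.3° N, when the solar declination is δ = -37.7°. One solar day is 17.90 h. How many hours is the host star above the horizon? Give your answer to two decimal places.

cos H₀ = −tan φ · tan δ = 2.7496 ≥ 1, so the host star never rises (polar night) and H₀ = 0.
Daylight = 2H₀/(2π) × 17.90 h = (0.0000/π) × 17.90 = 0.00 h.

0.00 h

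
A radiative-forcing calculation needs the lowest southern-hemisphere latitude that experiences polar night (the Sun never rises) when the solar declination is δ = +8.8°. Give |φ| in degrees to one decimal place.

Polar night requires cos H₀ = −tan φ tan δ ≥ 1, i.e. tan φ tan δ ≤ −1.
The boundary is |tan φ| · |tan δ| = 1, so |φ| = 90° − |δ| = 90° − 8.8° = 81.2° in the southern hemisphere.

|φ| = 81.2°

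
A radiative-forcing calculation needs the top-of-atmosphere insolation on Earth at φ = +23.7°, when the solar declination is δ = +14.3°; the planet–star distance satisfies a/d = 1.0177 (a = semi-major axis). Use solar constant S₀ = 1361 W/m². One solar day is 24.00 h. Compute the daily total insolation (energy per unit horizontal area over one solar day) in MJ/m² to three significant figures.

40.7 MJ/m²

cos H₀ = −tan(+23.7°) tan(+14.300°) = -0.1119, H₀ = 1.6829 rad.
Bracket: H₀ sin φ sin δ + cos φ cos δ sin H₀ = 1.6829×0.40195×0.24700 + 0.91566×0.96902×0.99372 = 0.167081 + 0.881721 = 1.048802.
Inverse-square distance factor (a/d)² = 1.0177² = 1.035713.
Q̄ = (S₀/π) × 1.035713 × [bracket] = (1361/π) × 1.035713 × 1.048802 = 470.59 W/m².
Daily total = Q̄ × 24.00 h × 3600 s/h = 470.59 × 24.00 × 3600 / 10⁶ = 40.66 MJ/m².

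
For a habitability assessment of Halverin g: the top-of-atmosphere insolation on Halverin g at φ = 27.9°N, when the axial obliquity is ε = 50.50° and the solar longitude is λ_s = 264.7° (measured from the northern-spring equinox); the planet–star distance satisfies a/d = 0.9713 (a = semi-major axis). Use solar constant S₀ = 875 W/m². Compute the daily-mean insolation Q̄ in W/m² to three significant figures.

Q̄ ≈ 31.4 W/m²

Solar declination: sin δ = sin ε · sin λ_s = sin 50.50° × sin 264.7° = -0.76833, so δ = -50.204°.
cos H₀ = −tan(+27.9°) tan(-50.204°) = 0.6356, H₀ = 0.8820 rad.
Bracket: H₀ sin φ sin δ + cos φ cos δ sin H₀ = 0.8820×0.46793×-0.76833 + 0.88377×0.64006×0.77204 = -0.317101 + 0.436717 = 0.119616.
Inverse-square distance factor (a/d)² = 0.9713² = 0.943424.
Q̄ = (S₀/π) × 0.943424 × [bracket] = (875/π) × 0.943424 × 0.119616 = 31.43 W/m².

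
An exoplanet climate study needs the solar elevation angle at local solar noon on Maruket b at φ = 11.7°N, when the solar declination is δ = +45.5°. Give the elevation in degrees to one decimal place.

At local noon the hour angle is zero, so the zenith angle equals |φ − δ| = |+11.7° − (+45.500°)| = 33.800°.
Elevation = 90° − 33.800° = 56.2°.

56.2°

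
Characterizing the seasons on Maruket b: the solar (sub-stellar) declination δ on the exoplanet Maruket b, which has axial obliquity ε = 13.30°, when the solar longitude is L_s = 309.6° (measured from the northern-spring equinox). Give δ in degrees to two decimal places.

sin δ = sin ε · sin L_s = sin 13.30° × sin 309.6° = -0.177256.
δ = arcsin(-0.177256) = -10.21°.

δ = -10.21°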